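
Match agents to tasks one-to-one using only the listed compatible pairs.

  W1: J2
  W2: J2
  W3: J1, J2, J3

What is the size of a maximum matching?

2

Unit-capacity flow: source→left, listed edges, right→sink; max matching = max flow.
Augmenting path W1→J2 (+1); matched 1.
Augmenting path W3→J1 (+1); matched 2.
No augmenting path remains; maximum matching = 2.
König certificate: {W3, J2} is a vertex cover of size 2 (every listed pair touches it), so no matching can be larger.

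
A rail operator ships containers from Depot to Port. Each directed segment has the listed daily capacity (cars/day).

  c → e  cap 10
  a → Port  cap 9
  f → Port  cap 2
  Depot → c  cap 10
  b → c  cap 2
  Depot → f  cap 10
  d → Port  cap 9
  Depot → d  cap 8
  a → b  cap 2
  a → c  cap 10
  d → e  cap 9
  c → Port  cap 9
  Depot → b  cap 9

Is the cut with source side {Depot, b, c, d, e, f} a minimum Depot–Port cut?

No — its capacity is 20, but the minimum cut has capacity 19.

Given cut capacity: 9 + 9 + 2 = 20.
Augment Depot→c→Port: bottleneck 9, flow now 9.
Augment Depot→d→Port: bottleneck 8, flow now 17.
Augment Depot→f→Port: bottleneck 2, flow now 19.
No augmenting path remains; maximum flow = 19.
In the residual graph, reachable from Depot: {Depot, b, c, e, f}.
Min-cut edges: Depot→d (8), c→Port (9), f→Port (2); capacity 8 + 9 + 2 = 19.
Cut capacity 20 exceeds the max flow 19, so it is not minimum.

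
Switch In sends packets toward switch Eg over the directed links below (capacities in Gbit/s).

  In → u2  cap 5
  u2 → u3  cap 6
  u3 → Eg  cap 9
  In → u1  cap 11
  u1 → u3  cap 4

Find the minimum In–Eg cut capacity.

Augment In→u1→u3→Eg: bottleneck 4, flow now 4.
Augment In→u2→u3→Eg: bottleneck 5, flow now 9.
No augmenting path remains; maximum flow = 9.
By max-flow min-cut, the minimum cut capacity equals the max flow.
In the residual graph, reachable from In: {In, u1}.
Min-cut edges: In→u2 (5), u1→u3 (4); capacity 5 + 4 = 9.

9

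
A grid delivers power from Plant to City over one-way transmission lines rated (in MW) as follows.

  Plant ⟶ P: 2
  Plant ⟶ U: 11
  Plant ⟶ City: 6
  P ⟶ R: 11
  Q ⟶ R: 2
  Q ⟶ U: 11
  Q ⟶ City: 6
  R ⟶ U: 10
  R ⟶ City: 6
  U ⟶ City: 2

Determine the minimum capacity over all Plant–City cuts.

Augment Plant→City: bottleneck 6, flow now 6.
Augment Plant→U→City: bottleneck 2, flow now 8.
Augment Plant→P→R→City: bottleneck 2, flow now 10.
No augmenting path remains; maximum flow = 10.
By max-flow min-cut, the minimum cut capacity equals the max flow.
In the residual graph, reachable from Plant: {Plant, U}.
Min-cut edges: Plant→P (2), Plant→City (6), U→City (2); capacity 2 + 6 + 2 = 10.

10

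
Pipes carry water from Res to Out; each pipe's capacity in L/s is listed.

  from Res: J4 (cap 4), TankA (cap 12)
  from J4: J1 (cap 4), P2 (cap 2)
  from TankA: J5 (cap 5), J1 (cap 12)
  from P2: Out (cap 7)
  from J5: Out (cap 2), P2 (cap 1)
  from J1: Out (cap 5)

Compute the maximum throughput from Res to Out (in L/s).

Augment Res→J4→P2→Out: bottleneck 2, flow now 2.
Augment Res→J4→J1→Out: bottleneck 2, flow now 4.
Augment Res→TankA→J5→Out: bottleneck 2, flow now 6.
Augment Res→TankA→J1→Out: bottleneck 3, flow now 9.
Augment Res→TankA→J5→P2→Out: bottleneck 1, flow now 10.
No augmenting path remains; maximum flow = 10.
In the residual graph, reachable from Res: {Res, J4, TankA, J5, J1}.
Min-cut edges: J4→P2 (2), J5→P2 (1), J5→Out (2), J1→Out (5); capacity 2 + 1 + 2 + 5 = 10.
This cut is saturated, so no flow can exceed 10.

10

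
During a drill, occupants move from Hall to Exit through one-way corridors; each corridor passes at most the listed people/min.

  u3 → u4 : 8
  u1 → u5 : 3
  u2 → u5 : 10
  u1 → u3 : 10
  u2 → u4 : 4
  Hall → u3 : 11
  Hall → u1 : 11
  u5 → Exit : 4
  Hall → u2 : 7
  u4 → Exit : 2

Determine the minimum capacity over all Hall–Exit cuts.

Augment Hall→u1→u5→Exit: bottleneck 3, flow now 3.
Augment Hall→u2→u4→Exit: bottleneck 2, flow now 5.
Augment Hall→u2→u5→Exit: bottleneck 1, flow now 6.
No augmenting path remains; maximum flow = 6.
By max-flow min-cut, the minimum cut capacity equals the max flow.
In the residual graph, reachable from Hall: {Hall, u1, u2, u3, u4, u5}.
Min-cut edges: u4→Exit (2), u5→Exit (4); capacity 2 + 4 = 6.

6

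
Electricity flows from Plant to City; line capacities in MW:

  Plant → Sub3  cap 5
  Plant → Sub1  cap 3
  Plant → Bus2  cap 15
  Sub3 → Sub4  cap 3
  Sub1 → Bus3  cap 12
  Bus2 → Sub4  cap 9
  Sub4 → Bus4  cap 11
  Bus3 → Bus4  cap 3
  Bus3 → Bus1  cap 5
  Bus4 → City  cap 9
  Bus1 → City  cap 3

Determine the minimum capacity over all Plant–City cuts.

Augment Plant→Sub3→Sub4→Bus4→City: bottleneck 3, flow now 3.
Augment Plant→Sub1→Bus3→Bus4→City: bottleneck 3, flow now 6.
Augment Plant→Bus2→Sub4→Bus4→City: bottleneck 3, flow now 9.
Augment Plant→Bus2→Sub4→Bus4→Bus3→Bus1→City: bottleneck 3, flow now 12. (uses reverse residual edge)
No augmenting path remains; maximum flow = 12.
By max-flow min-cut, the minimum cut capacity equals the max flow.
In the residual graph, reachable from Plant: {Plant, Sub3, Bus2, Sub4, Bus4}.
Min-cut edges: Plant→Sub1 (3), Bus4→City (9); capacity 3 + 9 = 12.

12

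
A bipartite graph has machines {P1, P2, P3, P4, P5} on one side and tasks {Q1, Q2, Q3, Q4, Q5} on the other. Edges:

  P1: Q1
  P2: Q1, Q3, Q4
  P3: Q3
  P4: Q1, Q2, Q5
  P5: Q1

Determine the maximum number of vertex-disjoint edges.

4

Unit-capacity flow: source→left, listed edges, right→sink; max matching = max flow.
Augmenting path P1→Q1 (+1); matched 1.
Augmenting path P2→Q3 (+1); matched 2.
Augmenting path P4→Q2 (+1); matched 3.
Augmenting path P3→Q3→P2→Q4 (+1); matched 4.
No augmenting path remains; maximum matching = 4.
König certificate: {P2, P3, P4, Q1} is a vertex cover of size 4 (every listed pair touches it), so no matching can be larger.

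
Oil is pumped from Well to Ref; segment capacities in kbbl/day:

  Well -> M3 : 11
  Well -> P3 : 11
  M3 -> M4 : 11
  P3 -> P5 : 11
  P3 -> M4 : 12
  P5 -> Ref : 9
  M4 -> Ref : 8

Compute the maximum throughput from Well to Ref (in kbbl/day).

Augment Well→M3→M4→Ref: bottleneck 8, flow now 8.
Augment Well→P3→P5→Ref: bottleneck 9, flow now 17.
No augmenting path remains; maximum flow = 17.
In the residual graph, reachable from Well: {Well, M3, P3, P5, M4}.
Min-cut edges: P5→Ref (9), M4→Ref (8); capacity 9 + 8 = 17.
This cut is saturated, so no flow can exceed 17.

17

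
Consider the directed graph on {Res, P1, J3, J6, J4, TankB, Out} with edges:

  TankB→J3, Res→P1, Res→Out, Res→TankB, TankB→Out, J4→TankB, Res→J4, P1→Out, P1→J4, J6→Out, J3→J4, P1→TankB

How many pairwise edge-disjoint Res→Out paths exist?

Assign every edge capacity 1; by Menger, the answer equals the max flow.
Path Res→Out (+1); total 1.
Path Res→P1→Out (+1); total 2.
Path Res→TankB→Out (+1); total 3.
No residual Res→Out path; max flow = 3.
Certifying cut of size 3: {Res→Out, Res→P1, TankB→Out}.

3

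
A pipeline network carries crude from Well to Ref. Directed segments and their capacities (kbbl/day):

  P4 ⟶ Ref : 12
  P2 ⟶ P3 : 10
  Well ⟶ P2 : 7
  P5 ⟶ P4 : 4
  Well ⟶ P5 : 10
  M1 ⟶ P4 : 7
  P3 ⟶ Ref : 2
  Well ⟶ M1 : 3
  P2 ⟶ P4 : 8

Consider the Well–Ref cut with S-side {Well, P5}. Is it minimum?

Given cut capacity: 3 + 7 + 4 = 14.
Augment Well→M1→P4→Ref: bottleneck 3, flow now 3.
Augment Well→P2→P4→Ref: bottleneck 7, flow now 10.
Augment Well→P5→P4→Ref: bottleneck 2, flow now 12.
Augment Well→P5→P4→P2→P3→Ref: bottleneck 2, flow now 14. (uses reverse residual edge)
No augmenting path remains; maximum flow = 14.
Cut capacity 14 equals the max flow, so it is a minimum cut.

Yes — it is a minimum cut (capacity 14).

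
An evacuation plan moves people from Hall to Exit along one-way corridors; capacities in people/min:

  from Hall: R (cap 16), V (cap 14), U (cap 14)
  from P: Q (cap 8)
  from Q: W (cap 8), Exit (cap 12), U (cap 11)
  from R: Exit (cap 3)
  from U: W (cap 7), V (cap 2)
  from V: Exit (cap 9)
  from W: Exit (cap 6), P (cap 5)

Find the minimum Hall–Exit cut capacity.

Augment Hall→R→Exit: bottleneck 3, flow now 3.
Augment Hall→V→Exit: bottleneck 9, flow now 12.
Augment Hall→U→W→Exit: bottleneck 6, flow now 18.
Augment Hall→U→W→P→Q→Exit: bottleneck 1, flow now 19.
No augmenting path remains; maximum flow = 19.
By max-flow min-cut, the minimum cut capacity equals the max flow.
In the residual graph, reachable from Hall: {Hall, R, U, V}.
Min-cut edges: R→Exit (3), U→W (7), V→Exit (9); capacity 3 + 7 + 9 = 19.

19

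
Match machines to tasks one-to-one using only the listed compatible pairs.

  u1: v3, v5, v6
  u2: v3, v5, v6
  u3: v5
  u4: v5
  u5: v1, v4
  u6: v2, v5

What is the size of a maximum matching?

Unit-capacity flow: source→left, listed edges, right→sink; max matching = max flow.
Augmenting path u1→v3 (+1); matched 1.
Augmenting path u2→v5 (+1); matched 2.
Augmenting path u5→v1 (+1); matched 3.
Augmenting path u6→v2 (+1); matched 4.
Augmenting path u3→v5→u2→v6 (+1); matched 5.
No augmenting path remains; maximum matching = 5.
König certificate: {u1, u2, u5, u6, v5} is a vertex cover of size 5 (every listed pair touches it), so no matching can be larger.

5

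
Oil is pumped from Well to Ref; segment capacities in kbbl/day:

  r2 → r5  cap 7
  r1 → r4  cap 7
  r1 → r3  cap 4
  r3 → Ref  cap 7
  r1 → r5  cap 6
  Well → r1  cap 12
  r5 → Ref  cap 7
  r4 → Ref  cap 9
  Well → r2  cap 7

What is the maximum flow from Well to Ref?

18

Augment Well→r1→r3→Ref: bottleneck 4, flow now 4.
Augment Well→r1→r4→Ref: bottleneck 7, flow now 11.
Augment Well→r1→r5→Ref: bottleneck 1, flow now 12.
Augment Well→r2→r5→Ref: bottleneck 6, flow now 18.
No augmenting path remains; maximum flow = 18.
In the residual graph, reachable from Well: {Well, r1, r2, r5}.
Min-cut edges: r1→r3 (4), r1→r4 (7), r5→Ref (7); capacity 4 + 7 + 7 = 18.
This cut is saturated, so no flow can exceed 18.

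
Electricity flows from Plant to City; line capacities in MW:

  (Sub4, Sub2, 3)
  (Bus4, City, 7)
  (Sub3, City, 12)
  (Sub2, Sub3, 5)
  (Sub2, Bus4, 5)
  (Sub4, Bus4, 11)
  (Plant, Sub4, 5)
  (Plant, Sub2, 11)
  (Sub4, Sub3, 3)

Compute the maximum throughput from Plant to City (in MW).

15

Augment Plant→Sub2→Sub3→City: bottleneck 5, flow now 5.
Augment Plant→Sub2→Bus4→City: bottleneck 5, flow now 10.
Augment Plant→Sub4→Sub3→City: bottleneck 3, flow now 13.
Augment Plant→Sub4→Bus4→City: bottleneck 2, flow now 15.
No augmenting path remains; maximum flow = 15.
In the residual graph, reachable from Plant: {Plant, Sub2}.
Min-cut edges: Plant→Sub4 (5), Sub2→Sub3 (5), Sub2→Bus4 (5); capacity 5 + 5 + 5 = 15.
This cut is saturated, so no flow can exceed 15.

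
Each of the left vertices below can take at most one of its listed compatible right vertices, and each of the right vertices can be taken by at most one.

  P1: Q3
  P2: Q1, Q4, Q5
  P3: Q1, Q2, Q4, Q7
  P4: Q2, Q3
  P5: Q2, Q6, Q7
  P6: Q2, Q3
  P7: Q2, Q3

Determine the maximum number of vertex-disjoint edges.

Unit-capacity flow: source→left, listed edges, right→sink; max matching = max flow.
Augmenting path P1→Q3 (+1); matched 1.
Augmenting path P2→Q1 (+1); matched 2.
Augmenting path P3→Q2 (+1); matched 3.
Augmenting path P5→Q6 (+1); matched 4.
Augmenting path P4→Q2→P3→Q4 (+1); matched 5.
No augmenting path remains; maximum matching = 5.
König certificate: {P2, P3, P5, Q2, Q3} is a vertex cover of size 5 (every listed pair touches it), so no matching can be larger.

5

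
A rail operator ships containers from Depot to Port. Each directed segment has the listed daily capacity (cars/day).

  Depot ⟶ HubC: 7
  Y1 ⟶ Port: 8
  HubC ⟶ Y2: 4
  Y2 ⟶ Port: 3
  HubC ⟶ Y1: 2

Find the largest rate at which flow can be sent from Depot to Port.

Augment Depot→HubC→Y1→Port: bottleneck 2, flow now 2.
Augment Depot→HubC→Y2→Port: bottleneck 3, flow now 5.
No augmenting path remains; maximum flow = 5.
In the residual graph, reachable from Depot: {Depot, HubC, Y2}.
Min-cut edges: HubC→Y1 (2), Y2→Port (3); capacity 2 + 3 = 5.
This cut is saturated, so no flow can exceed 5.

5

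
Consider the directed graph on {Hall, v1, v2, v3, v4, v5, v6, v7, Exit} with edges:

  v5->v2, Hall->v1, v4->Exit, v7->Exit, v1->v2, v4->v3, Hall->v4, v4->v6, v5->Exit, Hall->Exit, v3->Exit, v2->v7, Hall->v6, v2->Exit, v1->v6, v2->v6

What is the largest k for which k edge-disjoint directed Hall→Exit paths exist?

3

Assign every edge capacity 1; by Menger, the answer equals the max flow.
Path Hall→Exit (+1); total 1.
Path Hall→v4→Exit (+1); total 2.
Path Hall→v1→v2→Exit (+1); total 3.
No residual Hall→Exit path; max flow = 3.
Certifying cut of size 3: {Hall→Exit, Hall→v1, Hall→v4}.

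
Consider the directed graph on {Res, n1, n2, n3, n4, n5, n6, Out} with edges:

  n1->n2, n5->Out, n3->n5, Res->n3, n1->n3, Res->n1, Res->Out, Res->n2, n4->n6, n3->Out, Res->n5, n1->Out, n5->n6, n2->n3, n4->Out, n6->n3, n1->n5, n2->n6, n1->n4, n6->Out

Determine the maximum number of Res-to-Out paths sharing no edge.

Assign every edge capacity 1; by Menger, the answer equals the max flow.
Path Res→Out (+1); total 1.
Path Res→n1→Out (+1); total 2.
Path Res→n3→Out (+1); total 3.
Path Res→n5→Out (+1); total 4.
Path Res→n2→n6→Out (+1); total 5.
No residual Res→Out path; max flow = 5.
Certifying cut of size 5: {Res→Out, Res→n1, Res→n2, Res→n3, Res→n5}.

5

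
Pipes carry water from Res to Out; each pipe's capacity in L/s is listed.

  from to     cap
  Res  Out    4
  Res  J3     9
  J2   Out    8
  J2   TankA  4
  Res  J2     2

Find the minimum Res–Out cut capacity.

Augment Res→Out: bottleneck 4, flow now 4.
Augment Res→J2→Out: bottleneck 2, flow now 6.
No augmenting path remains; maximum flow = 6.
By max-flow min-cut, the minimum cut capacity equals the max flow.
In the residual graph, reachable from Res: {Res, J3}.
Min-cut edges: Res→J2 (2), Res→Out (4); capacity 2 + 4 = 6.

6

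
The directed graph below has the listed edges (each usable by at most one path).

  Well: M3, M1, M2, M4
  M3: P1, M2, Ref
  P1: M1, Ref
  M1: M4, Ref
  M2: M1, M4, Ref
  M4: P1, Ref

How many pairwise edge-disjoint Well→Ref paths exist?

Assign every edge capacity 1; by Menger, the answer equals the max flow.
Path Well→M3→Ref (+1); total 1.
Path Well→M1→Ref (+1); total 2.
Path Well→M2→Ref (+1); total 3.
Path Well→M4→Ref (+1); total 4.
No residual Well→Ref path; max flow = 4.
Certifying cut of size 4: {Well→M1, Well→M2, Well→M3, Well→M4}.

4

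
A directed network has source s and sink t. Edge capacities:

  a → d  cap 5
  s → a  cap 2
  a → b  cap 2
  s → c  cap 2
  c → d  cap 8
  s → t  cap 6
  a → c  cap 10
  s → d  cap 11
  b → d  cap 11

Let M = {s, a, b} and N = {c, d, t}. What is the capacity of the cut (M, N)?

45

Edges leaving {s, a, b}: s→c (2), s→d (11), s→t (6), a→c (10), a→d (5), b→d (11).
Cut capacity = 2 + 11 + 6 + 10 + 5 + 11 = 45.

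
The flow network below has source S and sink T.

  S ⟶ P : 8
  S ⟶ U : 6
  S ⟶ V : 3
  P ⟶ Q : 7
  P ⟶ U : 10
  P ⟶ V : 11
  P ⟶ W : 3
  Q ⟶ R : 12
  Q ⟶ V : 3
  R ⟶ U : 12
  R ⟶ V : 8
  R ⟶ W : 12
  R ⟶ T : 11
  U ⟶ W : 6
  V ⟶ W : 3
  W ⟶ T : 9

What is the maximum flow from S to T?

Augment S→P→W→T: bottleneck 3, flow now 3.
Augment S→U→W→T: bottleneck 6, flow now 9.
Augment S→P→Q→R→T: bottleneck 5, flow now 14.
Augment S→V→W→P→Q→R→T: bottleneck 2, flow now 16. (uses reverse residual edge)
No augmenting path remains; maximum flow = 16.
In the residual graph, reachable from S: {S, P, U, V, W}.
Min-cut edges: P→Q (7), W→T (9); capacity 7 + 9 = 16.
This cut is saturated, so no flow can exceed 16.

16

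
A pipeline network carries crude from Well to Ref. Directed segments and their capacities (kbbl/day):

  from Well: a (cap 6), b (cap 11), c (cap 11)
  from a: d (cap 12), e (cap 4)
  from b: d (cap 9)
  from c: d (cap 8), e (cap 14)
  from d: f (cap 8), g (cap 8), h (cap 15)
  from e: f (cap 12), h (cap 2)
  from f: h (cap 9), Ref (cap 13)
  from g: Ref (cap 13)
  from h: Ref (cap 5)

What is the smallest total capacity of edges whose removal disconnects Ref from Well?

26

Augment Well→a→d→f→Ref: bottleneck 6, flow now 6.
Augment Well→b→d→f→Ref: bottleneck 2, flow now 8.
Augment Well→b→d→g→Ref: bottleneck 7, flow now 15.
Augment Well→c→d→g→Ref: bottleneck 1, flow now 16.
Augment Well→c→d→h→Ref: bottleneck 5, flow now 21.
Augment Well→c→e→f→Ref: bottleneck 5, flow now 26.
No augmenting path remains; maximum flow = 26.
By max-flow min-cut, the minimum cut capacity equals the max flow.
In the residual graph, reachable from Well: {Well, b}.
Min-cut edges: Well→a (6), Well→c (11), b→d (9); capacity 6 + 11 + 9 = 26.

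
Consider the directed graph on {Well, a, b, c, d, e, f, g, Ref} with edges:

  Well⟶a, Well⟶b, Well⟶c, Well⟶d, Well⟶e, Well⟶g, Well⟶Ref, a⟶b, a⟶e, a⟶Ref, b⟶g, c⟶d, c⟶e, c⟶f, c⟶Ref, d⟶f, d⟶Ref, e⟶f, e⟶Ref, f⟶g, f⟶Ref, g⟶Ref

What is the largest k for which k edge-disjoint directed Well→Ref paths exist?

6

Assign every edge capacity 1; by Menger, the answer equals the max flow.
Path Well→Ref (+1); total 1.
Path Well→a→Ref (+1); total 2.
Path Well→c→Ref (+1); total 3.
Path Well→d→Ref (+1); total 4.
Path Well→e→Ref (+1); total 5.
Path Well→g→Ref (+1); total 6.
No residual Well→Ref path; max flow = 6.
Certifying cut of size 6: {Well→Ref, Well→a, Well→c, Well→d, Well→e, g→Ref}.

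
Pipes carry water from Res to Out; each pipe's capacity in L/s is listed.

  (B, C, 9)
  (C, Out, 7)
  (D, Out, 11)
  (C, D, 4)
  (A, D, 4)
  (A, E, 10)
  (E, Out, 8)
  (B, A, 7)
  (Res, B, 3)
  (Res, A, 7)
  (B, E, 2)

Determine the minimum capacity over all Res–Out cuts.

Augment Res→A→D→Out: bottleneck 4, flow now 4.
Augment Res→A→E→Out: bottleneck 3, flow now 7.
Augment Res→B→C→Out: bottleneck 3, flow now 10.
No augmenting path remains; maximum flow = 10.
By max-flow min-cut, the minimum cut capacity equals the max flow.
In the residual graph, reachable from Res: {Res}.
Min-cut edges: Res→A (7), Res→B (3); capacity 7 + 3 = 10.

10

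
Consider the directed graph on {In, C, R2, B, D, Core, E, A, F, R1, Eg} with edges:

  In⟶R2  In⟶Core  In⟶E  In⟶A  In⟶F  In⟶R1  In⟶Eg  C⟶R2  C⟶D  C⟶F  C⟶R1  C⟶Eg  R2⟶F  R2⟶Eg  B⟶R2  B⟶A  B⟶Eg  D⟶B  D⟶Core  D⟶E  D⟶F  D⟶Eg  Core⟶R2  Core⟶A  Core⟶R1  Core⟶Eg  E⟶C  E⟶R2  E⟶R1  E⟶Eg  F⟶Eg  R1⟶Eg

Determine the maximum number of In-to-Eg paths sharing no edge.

Assign every edge capacity 1; by Menger, the answer equals the max flow.
Path In→Eg (+1); total 1.
Path In→R2→Eg (+1); total 2.
Path In→Core→Eg (+1); total 3.
Path In→E→Eg (+1); total 4.
Path In→F→Eg (+1); total 5.
Path In→R1→Eg (+1); total 6.
No residual In→Eg path; max flow = 6.
Certifying cut of size 6: {In→Core, In→E, In→Eg, In→F, In→R1, In→R2}.

6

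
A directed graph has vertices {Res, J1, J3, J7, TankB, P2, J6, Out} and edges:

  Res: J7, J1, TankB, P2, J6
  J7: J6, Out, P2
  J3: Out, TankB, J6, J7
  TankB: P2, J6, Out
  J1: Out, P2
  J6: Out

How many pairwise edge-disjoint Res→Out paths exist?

Assign every edge capacity 1; by Menger, the answer equals the max flow.
Path Res→J1→Out (+1); total 1.
Path Res→J7→Out (+1); total 2.
Path Res→TankB→Out (+1); total 3.
Path Res→J6→Out (+1); total 4.
No residual Res→Out path; max flow = 4.
Certifying cut of size 4: {Res→J1, Res→J6, Res→J7, Res→TankB}.

4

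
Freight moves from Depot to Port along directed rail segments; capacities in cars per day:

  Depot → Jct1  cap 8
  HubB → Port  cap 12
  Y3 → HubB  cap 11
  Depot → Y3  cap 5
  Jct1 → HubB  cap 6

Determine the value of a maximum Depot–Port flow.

Augment Depot→Jct1→HubB→Port: bottleneck 6, flow now 6.
Augment Depot→Y3→HubB→Port: bottleneck 5, flow now 11.
No augmenting path remains; maximum flow = 11.
In the residual graph, reachable from Depot: {Depot, Jct1}.
Min-cut edges: Depot→Y3 (5), Jct1→HubB (6); capacity 5 + 6 = 11.
This cut is saturated, so no flow can exceed 11.

11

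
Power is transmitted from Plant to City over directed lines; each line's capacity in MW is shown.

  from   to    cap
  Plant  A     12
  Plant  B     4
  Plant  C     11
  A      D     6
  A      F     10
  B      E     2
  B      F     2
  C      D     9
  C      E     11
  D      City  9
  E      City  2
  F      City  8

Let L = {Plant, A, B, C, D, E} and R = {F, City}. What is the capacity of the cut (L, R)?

Edges leaving {Plant, A, B, C, D, E}: A→F (10), B→F (2), D→City (9), E→City (2).
Cut capacity = 10 + 2 + 9 + 2 = 23.

23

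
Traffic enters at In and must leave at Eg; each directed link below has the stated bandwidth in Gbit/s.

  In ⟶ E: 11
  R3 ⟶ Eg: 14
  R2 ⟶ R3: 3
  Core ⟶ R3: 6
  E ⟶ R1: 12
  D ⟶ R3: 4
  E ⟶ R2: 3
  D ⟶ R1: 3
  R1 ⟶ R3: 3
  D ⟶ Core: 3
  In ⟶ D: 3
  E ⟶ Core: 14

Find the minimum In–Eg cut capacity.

Augment In→D→R3→Eg: bottleneck 3, flow now 3.
Augment In→E→Core→R3→Eg: bottleneck 6, flow now 9.
Augment In→E→R1→R3→Eg: bottleneck 3, flow now 12.
Augment In→E→R2→R3→Eg: bottleneck 2, flow now 14.
No augmenting path remains; maximum flow = 14.
By max-flow min-cut, the minimum cut capacity equals the max flow.
In the residual graph, reachable from In: {In}.
Min-cut edges: In→E (11), In→D (3); capacity 11 + 3 = 14.

14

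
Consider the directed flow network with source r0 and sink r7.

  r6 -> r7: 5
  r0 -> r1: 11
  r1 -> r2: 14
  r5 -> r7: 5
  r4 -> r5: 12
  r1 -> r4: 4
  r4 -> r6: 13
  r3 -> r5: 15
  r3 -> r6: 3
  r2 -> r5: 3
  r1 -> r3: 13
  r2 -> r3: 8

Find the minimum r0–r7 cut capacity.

10

Augment r0→r1→r2→r5→r7: bottleneck 3, flow now 3.
Augment r0→r1→r3→r5→r7: bottleneck 2, flow now 5.
Augment r0→r1→r3→r6→r7: bottleneck 3, flow now 8.
Augment r0→r1→r4→r6→r7: bottleneck 2, flow now 10.
No augmenting path remains; maximum flow = 10.
By max-flow min-cut, the minimum cut capacity equals the max flow.
In the residual graph, reachable from r0: {r0, r1, r2, r3, r4, r5, r6}.
Min-cut edges: r5→r7 (5), r6→r7 (5); capacity 5 + 5 = 10.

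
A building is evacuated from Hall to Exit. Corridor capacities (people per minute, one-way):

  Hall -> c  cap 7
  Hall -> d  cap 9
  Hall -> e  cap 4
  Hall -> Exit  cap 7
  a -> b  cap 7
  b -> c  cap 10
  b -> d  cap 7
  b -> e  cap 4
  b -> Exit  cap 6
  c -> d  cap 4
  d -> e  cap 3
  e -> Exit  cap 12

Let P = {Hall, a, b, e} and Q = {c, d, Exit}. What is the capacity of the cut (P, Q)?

Edges leaving {Hall, a, b, e}: Hall→c (7), Hall→d (9), Hall→Exit (7), b→c (10), b→d (7), b→Exit (6), e→Exit (12).
Cut capacity = 7 + 9 + 7 + 10 + 7 + 6 + 12 = 58.

58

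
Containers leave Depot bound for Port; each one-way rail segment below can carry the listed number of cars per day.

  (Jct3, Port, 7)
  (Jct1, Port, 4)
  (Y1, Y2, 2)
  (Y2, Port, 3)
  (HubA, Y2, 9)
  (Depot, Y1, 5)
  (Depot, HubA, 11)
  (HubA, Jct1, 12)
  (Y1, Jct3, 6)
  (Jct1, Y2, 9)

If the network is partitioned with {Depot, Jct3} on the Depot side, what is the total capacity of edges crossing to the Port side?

Edges leaving {Depot, Jct3}: Depot→HubA (11), Depot→Y1 (5), Jct3→Port (7).
Cut capacity = 11 + 5 + 7 = 23.

23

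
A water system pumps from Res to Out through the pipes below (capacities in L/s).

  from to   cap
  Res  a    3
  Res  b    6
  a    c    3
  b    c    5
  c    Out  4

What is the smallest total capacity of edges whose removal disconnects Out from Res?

Augment Res→a→c→Out: bottleneck 3, flow now 3.
Augment Res→b→c→Out: bottleneck 1, flow now 4.
No augmenting path remains; maximum flow = 4.
By max-flow min-cut, the minimum cut capacity equals the max flow.
In the residual graph, reachable from Res: {Res, a, b, c}.
Min-cut edges: c→Out (4); capacity 4 = 4.

4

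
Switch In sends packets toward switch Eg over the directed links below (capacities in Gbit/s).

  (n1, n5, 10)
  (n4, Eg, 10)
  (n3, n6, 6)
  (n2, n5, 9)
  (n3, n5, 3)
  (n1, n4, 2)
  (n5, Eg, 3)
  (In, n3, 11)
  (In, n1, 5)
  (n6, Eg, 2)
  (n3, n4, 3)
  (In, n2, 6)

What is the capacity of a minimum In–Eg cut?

10

Augment In→n1→n4→Eg: bottleneck 2, flow now 2.
Augment In→n1→n5→Eg: bottleneck 3, flow now 5.
Augment In→n3→n4→Eg: bottleneck 3, flow now 8.
Augment In→n3→n6→Eg: bottleneck 2, flow now 10.
No augmenting path remains; maximum flow = 10.
By max-flow min-cut, the minimum cut capacity equals the max flow.
In the residual graph, reachable from In: {In, n1, n2, n3, n5, n6}.
Min-cut edges: n1→n4 (2), n3→n4 (3), n5→Eg (3), n6→Eg (2); capacity 2 + 3 + 3 + 2 = 10.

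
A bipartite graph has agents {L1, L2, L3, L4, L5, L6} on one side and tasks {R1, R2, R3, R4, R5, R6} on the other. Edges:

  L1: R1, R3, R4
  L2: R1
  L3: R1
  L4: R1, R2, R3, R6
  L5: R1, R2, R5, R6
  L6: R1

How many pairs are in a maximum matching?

Unit-capacity flow: source→left, listed edges, right→sink; max matching = max flow.
Augmenting path L1→R1 (+1); matched 1.
Augmenting path L4→R2 (+1); matched 2.
Augmenting path L5→R5 (+1); matched 3.
Augmenting path L2→R1→L1→R3 (+1); matched 4.
No augmenting path remains; maximum matching = 4.
König certificate: {L1, L4, L5, R1} is a vertex cover of size 4 (every listed pair touches it), so no matching can be larger.

4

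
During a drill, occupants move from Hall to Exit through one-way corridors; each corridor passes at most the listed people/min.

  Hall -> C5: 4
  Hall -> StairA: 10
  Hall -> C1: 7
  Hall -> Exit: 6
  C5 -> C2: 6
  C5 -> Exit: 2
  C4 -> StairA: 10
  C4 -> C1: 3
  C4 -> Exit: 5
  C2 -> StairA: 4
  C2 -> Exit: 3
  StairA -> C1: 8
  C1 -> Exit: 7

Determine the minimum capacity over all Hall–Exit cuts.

Augment Hall→Exit: bottleneck 6, flow now 6.
Augment Hall→C5→Exit: bottleneck 2, flow now 8.
Augment Hall→C1→Exit: bottleneck 7, flow now 15.
Augment Hall→C5→C2→Exit: bottleneck 2, flow now 17.
No augmenting path remains; maximum flow = 17.
By max-flow min-cut, the minimum cut capacity equals the max flow.
In the residual graph, reachable from Hall: {Hall, StairA, C1}.
Min-cut edges: Hall→C5 (4), Hall→Exit (6), C1→Exit (7); capacity 4 + 6 + 7 = 17.

17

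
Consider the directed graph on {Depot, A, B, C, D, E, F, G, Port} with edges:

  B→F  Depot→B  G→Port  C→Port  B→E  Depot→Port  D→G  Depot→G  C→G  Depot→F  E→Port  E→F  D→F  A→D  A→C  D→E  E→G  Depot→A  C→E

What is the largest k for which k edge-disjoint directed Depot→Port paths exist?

4

Assign every edge capacity 1; by Menger, the answer equals the max flow.
Path Depot→Port (+1); total 1.
Path Depot→G→Port (+1); total 2.
Path Depot→A→C→Port (+1); total 3.
Path Depot→B→E→Port (+1); total 4.
No residual Depot→Port path; max flow = 4.
Certifying cut of size 4: {Depot→A, Depot→B, Depot→G, Depot→Port}.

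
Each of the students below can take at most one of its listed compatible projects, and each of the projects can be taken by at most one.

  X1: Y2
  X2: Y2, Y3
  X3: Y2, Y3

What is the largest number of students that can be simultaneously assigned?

Unit-capacity flow: source→left, listed edges, right→sink; max matching = max flow.
Augmenting path X1→Y2 (+1); matched 1.
Augmenting path X2→Y3 (+1); matched 2.
No augmenting path remains; maximum matching = 2.
König certificate: {Y2, Y3} is a vertex cover of size 2 (every listed pair touches it), so no matching can be larger.

2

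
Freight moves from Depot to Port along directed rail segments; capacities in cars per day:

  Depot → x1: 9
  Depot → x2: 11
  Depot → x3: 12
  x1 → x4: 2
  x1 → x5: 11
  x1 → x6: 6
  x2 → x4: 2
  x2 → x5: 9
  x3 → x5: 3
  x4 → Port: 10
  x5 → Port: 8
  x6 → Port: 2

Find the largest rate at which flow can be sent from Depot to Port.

14

Augment Depot→x1→x4→Port: bottleneck 2, flow now 2.
Augment Depot→x1→x5→Port: bottleneck 7, flow now 9.
Augment Depot→x2→x4→Port: bottleneck 2, flow now 11.
Augment Depot→x2→x5→Port: bottleneck 1, flow now 12.
Augment Depot→x2→x5→x1→x6→Port: bottleneck 2, flow now 14. (uses reverse residual edge)
No augmenting path remains; maximum flow = 14.
In the residual graph, reachable from Depot: {Depot, x1, x2, x3, x5, x6}.
Min-cut edges: x1→x4 (2), x2→x4 (2), x5→Port (8), x6→Port (2); capacity 2 + 2 + 8 + 2 = 14.
This cut is saturated, so no flow can exceed 14.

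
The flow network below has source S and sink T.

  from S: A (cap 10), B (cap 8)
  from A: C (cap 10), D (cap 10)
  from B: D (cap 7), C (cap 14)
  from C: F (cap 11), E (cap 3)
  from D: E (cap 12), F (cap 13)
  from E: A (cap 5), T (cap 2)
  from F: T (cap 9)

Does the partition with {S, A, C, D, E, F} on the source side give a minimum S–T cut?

Given cut capacity: 8 + 2 + 9 = 19.
Augment S→A→C→E→T: bottleneck 2, flow now 2.
Augment S→A→C→F→T: bottleneck 8, flow now 10.
Augment S→B→C→F→T: bottleneck 1, flow now 11.
No augmenting path remains; maximum flow = 11.
In the residual graph, reachable from S: {S, A, B, C, D, E, F}.
Min-cut edges: E→T (2), F→T (9); capacity 2 + 9 = 11.
Cut capacity 19 exceeds the max flow 11, so it is not minimum.

No — its capacity is 19, but the minimum cut has capacity 11.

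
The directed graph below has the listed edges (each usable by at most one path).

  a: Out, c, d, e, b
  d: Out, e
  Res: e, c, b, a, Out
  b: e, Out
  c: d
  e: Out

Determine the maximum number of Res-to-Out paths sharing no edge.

Assign every edge capacity 1; by Menger, the answer equals the max flow.
Path Res→Out (+1); total 1.
Path Res→a→Out (+1); total 2.
Path Res→b→Out (+1); total 3.
Path Res→e→Out (+1); total 4.
Path Res→c→d→Out (+1); total 5.
No residual Res→Out path; max flow = 5.
Certifying cut of size 5: {Res→Out, Res→a, Res→b, Res→c, Res→e}.

5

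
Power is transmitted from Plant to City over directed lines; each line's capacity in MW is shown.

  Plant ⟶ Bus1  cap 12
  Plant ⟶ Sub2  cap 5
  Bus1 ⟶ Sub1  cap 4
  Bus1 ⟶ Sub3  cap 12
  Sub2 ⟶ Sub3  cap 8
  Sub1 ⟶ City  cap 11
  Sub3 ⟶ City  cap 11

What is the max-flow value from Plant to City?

Augment Plant→Bus1→Sub1→City: bottleneck 4, flow now 4.
Augment Plant→Bus1→Sub3→City: bottleneck 8, flow now 12.
Augment Plant→Sub2→Sub3→City: bottleneck 3, flow now 15.
No augmenting path remains; maximum flow = 15.
In the residual graph, reachable from Plant: {Plant, Bus1, Sub2, Sub3}.
Min-cut edges: Bus1→Sub1 (4), Sub3→City (11); capacity 4 + 11 = 15.
This cut is saturated, so no flow can exceed 15.

15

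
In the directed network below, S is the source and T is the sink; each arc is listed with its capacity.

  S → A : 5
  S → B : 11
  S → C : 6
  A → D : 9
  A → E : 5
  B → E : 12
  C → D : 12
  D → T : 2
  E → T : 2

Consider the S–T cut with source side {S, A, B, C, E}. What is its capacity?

Edges leaving {S, A, B, C, E}: A→D (9), C→D (12), E→T (2).
Cut capacity = 9 + 12 + 2 = 23.

23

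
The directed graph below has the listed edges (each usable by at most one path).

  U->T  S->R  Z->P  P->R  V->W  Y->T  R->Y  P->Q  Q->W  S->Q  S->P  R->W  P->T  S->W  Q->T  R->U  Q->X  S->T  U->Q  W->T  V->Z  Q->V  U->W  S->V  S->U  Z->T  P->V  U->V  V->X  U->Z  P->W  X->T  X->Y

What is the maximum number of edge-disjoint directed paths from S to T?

7

Assign every edge capacity 1; by Menger, the answer equals the max flow.
Path S→T (+1); total 1.
Path S→P→T (+1); total 2.
Path S→Q→T (+1); total 3.
Path S→U→T (+1); total 4.
Path S→W→T (+1); total 5.
Path S→R→Y→T (+1); total 6.
Path S→V→X→T (+1); total 7.
No residual S→T path; max flow = 7.
Certifying cut of size 7: {S→P, S→Q, S→R, S→T, S→U, S→V, S→W}.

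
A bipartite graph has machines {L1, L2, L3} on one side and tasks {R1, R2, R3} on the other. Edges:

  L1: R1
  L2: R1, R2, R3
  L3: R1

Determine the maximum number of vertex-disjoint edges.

2

Unit-capacity flow: source→left, listed edges, right→sink; max matching = max flow.
Augmenting path L1→R1 (+1); matched 1.
Augmenting path L2→R2 (+1); matched 2.
No augmenting path remains; maximum matching = 2.
König certificate: {L2, R1} is a vertex cover of size 2 (every listed pair touches it), so no matching can be larger.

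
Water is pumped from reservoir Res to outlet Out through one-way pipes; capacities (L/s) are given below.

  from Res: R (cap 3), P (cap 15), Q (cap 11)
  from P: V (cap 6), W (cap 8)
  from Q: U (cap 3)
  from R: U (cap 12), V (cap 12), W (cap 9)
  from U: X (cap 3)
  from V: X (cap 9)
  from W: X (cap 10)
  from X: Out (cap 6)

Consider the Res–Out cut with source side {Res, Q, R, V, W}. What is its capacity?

49

Edges leaving {Res, Q, R, V, W}: Res→P (15), Q→U (3), R→U (12), V→X (9), W→X (10).
Cut capacity = 15 + 3 + 12 + 9 + 10 = 49.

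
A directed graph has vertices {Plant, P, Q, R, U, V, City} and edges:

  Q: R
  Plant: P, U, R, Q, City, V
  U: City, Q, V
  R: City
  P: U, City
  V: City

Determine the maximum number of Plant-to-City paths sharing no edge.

5

Assign every edge capacity 1; by Menger, the answer equals the max flow.
Path Plant→City (+1); total 1.
Path Plant→P→City (+1); total 2.
Path Plant→R→City (+1); total 3.
Path Plant→U→City (+1); total 4.
Path Plant→V→City (+1); total 5.
No residual Plant→City path; max flow = 5.
Certifying cut of size 5: {Plant→City, Plant→P, Plant→U, Plant→V, R→City}.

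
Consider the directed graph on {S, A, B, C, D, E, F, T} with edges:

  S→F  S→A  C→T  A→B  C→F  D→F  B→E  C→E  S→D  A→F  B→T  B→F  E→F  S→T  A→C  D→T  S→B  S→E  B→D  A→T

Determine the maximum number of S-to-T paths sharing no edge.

Assign every edge capacity 1; by Menger, the answer equals the max flow.
Path S→T (+1); total 1.
Path S→A→T (+1); total 2.
Path S→B→T (+1); total 3.
Path S→D→T (+1); total 4.
No residual S→T path; max flow = 4.
Certifying cut of size 4: {S→A, S→B, S→D, S→T}.

4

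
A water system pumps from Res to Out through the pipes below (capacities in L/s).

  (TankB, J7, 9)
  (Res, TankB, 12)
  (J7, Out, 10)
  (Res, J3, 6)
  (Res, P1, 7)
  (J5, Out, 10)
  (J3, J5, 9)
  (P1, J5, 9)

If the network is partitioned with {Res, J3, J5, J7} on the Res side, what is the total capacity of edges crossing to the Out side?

39

Edges leaving {Res, J3, J5, J7}: Res→P1 (7), Res→TankB (12), J5→Out (10), J7→Out (10).
Cut capacity = 7 + 12 + 10 + 10 = 39.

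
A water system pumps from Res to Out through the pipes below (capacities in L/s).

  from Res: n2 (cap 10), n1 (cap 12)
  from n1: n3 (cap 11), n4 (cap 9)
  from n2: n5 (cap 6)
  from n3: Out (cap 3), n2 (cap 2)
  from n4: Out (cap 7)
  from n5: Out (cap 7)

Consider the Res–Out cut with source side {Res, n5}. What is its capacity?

29

Edges leaving {Res, n5}: Res→n1 (12), Res→n2 (10), n5→Out (7).
Cut capacity = 12 + 10 + 7 = 29.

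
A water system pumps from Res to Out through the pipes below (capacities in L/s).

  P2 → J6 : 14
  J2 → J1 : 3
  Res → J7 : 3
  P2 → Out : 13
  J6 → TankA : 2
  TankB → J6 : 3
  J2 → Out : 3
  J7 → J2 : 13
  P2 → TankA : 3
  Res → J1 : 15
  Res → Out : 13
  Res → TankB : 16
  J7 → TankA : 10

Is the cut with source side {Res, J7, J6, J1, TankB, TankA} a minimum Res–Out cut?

Given cut capacity: 13 + 13 = 26.
Augment Res→Out: bottleneck 13, flow now 13.
Augment Res→J7→J2→Out: bottleneck 3, flow now 16.
No augmenting path remains; maximum flow = 16.
In the residual graph, reachable from Res: {Res, J6, J1, TankB, TankA}.
Min-cut edges: Res→J7 (3), Res→Out (13); capacity 3 + 13 = 16.
Cut capacity 26 exceeds the max flow 16, so it is not minimum.

No — its capacity is 26, but the minimum cut has capacity 16.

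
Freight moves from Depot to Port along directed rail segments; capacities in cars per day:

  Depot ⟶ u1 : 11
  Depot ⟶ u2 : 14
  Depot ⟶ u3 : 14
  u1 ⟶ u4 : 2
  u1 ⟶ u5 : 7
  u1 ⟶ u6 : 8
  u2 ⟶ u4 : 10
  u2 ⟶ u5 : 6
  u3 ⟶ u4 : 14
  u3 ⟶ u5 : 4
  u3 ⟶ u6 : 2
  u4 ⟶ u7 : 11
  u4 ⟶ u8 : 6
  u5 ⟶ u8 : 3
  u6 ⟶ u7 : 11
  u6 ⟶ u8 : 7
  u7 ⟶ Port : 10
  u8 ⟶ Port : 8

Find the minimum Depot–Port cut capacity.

18

Augment Depot→u1→u4→u7→Port: bottleneck 2, flow now 2.
Augment Depot→u1→u5→u8→Port: bottleneck 3, flow now 5.
Augment Depot→u1→u6→u7→Port: bottleneck 6, flow now 11.
Augment Depot→u2→u4→u7→Port: bottleneck 2, flow now 13.
Augment Depot→u2→u4→u8→Port: bottleneck 5, flow now 18.
No augmenting path remains; maximum flow = 18.
By max-flow min-cut, the minimum cut capacity equals the max flow.
In the residual graph, reachable from Depot: {Depot, u1, u2, u3, u4, u5, u6, u7, u8}.
Min-cut edges: u7→Port (10), u8→Port (8); capacity 10 + 8 = 18.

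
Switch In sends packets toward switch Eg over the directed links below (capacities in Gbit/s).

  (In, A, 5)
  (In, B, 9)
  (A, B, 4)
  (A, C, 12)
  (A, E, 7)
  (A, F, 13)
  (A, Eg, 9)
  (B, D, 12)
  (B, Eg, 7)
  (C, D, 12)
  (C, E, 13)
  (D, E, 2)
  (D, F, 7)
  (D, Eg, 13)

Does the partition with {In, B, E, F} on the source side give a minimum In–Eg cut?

Given cut capacity: 5 + 12 + 7 = 24.
Augment In→A→Eg: bottleneck 5, flow now 5.
Augment In→B→Eg: bottleneck 7, flow now 12.
Augment In→B→D→Eg: bottleneck 2, flow now 14.
No augmenting path remains; maximum flow = 14.
In the residual graph, reachable from In: {In}.
Min-cut edges: In→A (5), In→B (9); capacity 5 + 9 = 14.
Cut capacity 24 exceeds the max flow 14, so it is not minimum.

No — its capacity is 24, but the minimum cut has capacity 14.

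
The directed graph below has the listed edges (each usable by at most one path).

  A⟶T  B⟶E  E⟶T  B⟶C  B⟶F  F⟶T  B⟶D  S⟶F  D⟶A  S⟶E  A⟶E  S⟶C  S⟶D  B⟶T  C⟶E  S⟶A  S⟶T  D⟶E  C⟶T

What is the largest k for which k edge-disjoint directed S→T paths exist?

5

Assign every edge capacity 1; by Menger, the answer equals the max flow.
Path S→T (+1); total 1.
Path S→A→T (+1); total 2.
Path S→C→T (+1); total 3.
Path S→E→T (+1); total 4.
Path S→F→T (+1); total 5.
No residual S→T path; max flow = 5.
Certifying cut of size 5: {A→T, E→T, S→C, S→F, S→T}.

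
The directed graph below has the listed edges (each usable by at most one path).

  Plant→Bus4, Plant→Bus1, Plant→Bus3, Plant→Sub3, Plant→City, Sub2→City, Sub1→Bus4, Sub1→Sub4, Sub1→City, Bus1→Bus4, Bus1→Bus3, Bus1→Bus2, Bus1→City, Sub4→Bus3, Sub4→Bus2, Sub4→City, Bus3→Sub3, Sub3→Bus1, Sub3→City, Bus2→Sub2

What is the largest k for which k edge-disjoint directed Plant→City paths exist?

Assign every edge capacity 1; by Menger, the answer equals the max flow.
Path Plant→City (+1); total 1.
Path Plant→Bus1→City (+1); total 2.
Path Plant→Sub3→City (+1); total 3.
Path Plant→Bus3→Sub3→Bus1→Bus2→Sub2→City (+1); total 4.
No residual Plant→City path; max flow = 4.
Certifying cut of size 4: {Plant→Bus1, Plant→Bus3, Plant→City, Plant→Sub3}.

4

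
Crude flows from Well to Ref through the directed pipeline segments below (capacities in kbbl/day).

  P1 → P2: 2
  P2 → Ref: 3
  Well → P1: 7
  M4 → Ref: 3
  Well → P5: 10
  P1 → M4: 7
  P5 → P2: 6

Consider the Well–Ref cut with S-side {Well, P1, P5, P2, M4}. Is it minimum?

Given cut capacity: 3 + 3 = 6.
Augment Well→P1→P2→Ref: bottleneck 2, flow now 2.
Augment Well→P1→M4→Ref: bottleneck 3, flow now 5.
Augment Well→P5→P2→Ref: bottleneck 1, flow now 6.
No augmenting path remains; maximum flow = 6.
Cut capacity 6 equals the max flow, so it is a minimum cut.

Yes — it is a minimum cut (capacity 6).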